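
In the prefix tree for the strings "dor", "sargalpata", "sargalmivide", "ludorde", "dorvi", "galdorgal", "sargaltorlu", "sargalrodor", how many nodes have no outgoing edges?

Leaves are exactly the stored words that no other stored word extends.
Those words: "dorvi", "galdorgal", "ludorde", "sargalmivide", "sargalpata", "sargalrodor", "sargaltorlu"
Leaf count: 7

7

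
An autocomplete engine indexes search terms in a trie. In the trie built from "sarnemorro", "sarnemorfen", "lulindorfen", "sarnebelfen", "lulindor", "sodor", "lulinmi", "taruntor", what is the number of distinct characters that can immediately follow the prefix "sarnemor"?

2

Follow the path "sarnemor" to its node, then look at its outgoing edges.
Distinct next characters after "sarnemor": f, r.
That node has 2 child edges.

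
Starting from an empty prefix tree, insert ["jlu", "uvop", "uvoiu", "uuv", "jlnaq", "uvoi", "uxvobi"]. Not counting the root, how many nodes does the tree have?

Count nodes per top-level branch (shared prefixes stored once):
  'j'-branch (jlnaq, jlu): 6 nodes
  'u'-branch (uuv, uvoi, uvoiu, uvop, uxvobi): 13 nodes
Sum: 19

19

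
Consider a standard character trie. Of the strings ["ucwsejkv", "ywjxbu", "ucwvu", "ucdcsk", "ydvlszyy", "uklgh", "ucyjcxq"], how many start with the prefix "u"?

Traverse to the node for "u", then collect every word in that subtree.
Matches: "ucdcsk", "ucwsejkv", "ucwvu", "ucyjcxq", "uklgh"
Count: 5

5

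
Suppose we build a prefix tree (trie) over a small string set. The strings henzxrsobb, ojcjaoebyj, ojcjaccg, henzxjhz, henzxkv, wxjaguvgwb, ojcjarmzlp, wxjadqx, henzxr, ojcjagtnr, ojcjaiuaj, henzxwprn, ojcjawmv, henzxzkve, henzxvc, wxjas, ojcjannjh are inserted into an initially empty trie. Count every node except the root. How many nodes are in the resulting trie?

For each word, the new-node count is its length minus the longest prefix already in the trie:
  "henzxrsobb" → 10 new (h, e, n, z, x, r, s, o, b, b)
  "ojcjaoebyj" → 10 new (o, j, c, j, a, o, e, b, y, j)
  "ojcjaccg" → prefix "ojcja" already present; 3 new (c, c, g)
  "henzxjhz" → prefix "henzx" already present; 3 new (j, h, z)
  "henzxkv" → prefix "henzx" already present; 2 new (k, v)
  "wxjaguvgwb" → 10 new (w, x, j, a, g, u, v, g, w, b)
  "ojcjarmzlp" → prefix "ojcja" already present; 5 new (r, m, z, l, p)
  "wxjadqx" → prefix "wxja" already present; 3 new (d, q, x)
  "henzxr" → prefix "henzxr" already present; 0 new (none)
  "ojcjagtnr" → prefix "ojcja" already present; 4 new (g, t, n, r)
  "ojcjaiuaj" → prefix "ojcja" already present; 4 new (i, u, a, j)
  "henzxwprn" → prefix "henzx" already present; 4 new (w, p, r, n)
  "ojcjawmv" → prefix "ojcja" already present; 3 new (w, m, v)
  "henzxzkve" → prefix "henzx" already present; 4 new (z, k, v, e)
  "henzxvc" → prefix "henzx" already present; 2 new (v, c)
  "wxjas" → prefix "wxja" already present; 1 new (s)
  "ojcjannjh" → prefix "ojcja" already present; 4 new (n, n, j, h)
Total nodes = 10 + 10 + 3 + 3 + 2 + 10 + 5 + 3 + 0 + 4 + 4 + 4 + 3 + 4 + 2 + 1 + 4 = 72

72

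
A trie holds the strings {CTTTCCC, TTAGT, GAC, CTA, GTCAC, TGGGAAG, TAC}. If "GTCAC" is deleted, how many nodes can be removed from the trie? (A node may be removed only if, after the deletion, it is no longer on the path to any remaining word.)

4

Walk "GTCAC" from the leaf back toward the root, removing each node that no remaining word uses.
The suffix "TCAC" (4 nodes) is used only by "GTCAC"; the node for "G" still has the child "A", so pruning stops there.
Nodes removed: 4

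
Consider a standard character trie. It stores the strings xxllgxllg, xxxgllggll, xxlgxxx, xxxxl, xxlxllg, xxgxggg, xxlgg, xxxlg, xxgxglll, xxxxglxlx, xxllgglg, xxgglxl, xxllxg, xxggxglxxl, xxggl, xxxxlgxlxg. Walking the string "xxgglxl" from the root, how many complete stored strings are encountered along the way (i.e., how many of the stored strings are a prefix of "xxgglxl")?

2

Check each prefix of "xxgglxl" against the stored set — each match is an end-marker on the path.
Prefixes of the query that are stored words: "xxggl", "xxgglxl"
Count: 2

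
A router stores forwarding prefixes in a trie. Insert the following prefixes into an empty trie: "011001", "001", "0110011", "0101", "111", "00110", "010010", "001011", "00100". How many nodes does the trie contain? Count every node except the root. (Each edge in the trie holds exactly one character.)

23

Trie structure (* marks end of a word):
(root)
├─ 0
│  ├─ 0
│  │  └─ 1 *
│  │     ├─ 0
│  │     │  ├─ 0 *
│  │     │  └─ 1
│  │     │     └─ 1 *
│  │     └─ 1
│  │        └─ 0 *
│  └─ 1
│     ├─ 0
│     │  ├─ 0
│     │  │  └─ 1
│     │  │     └─ 0 *
│     │  └─ 1 *
│     └─ 1
│        └─ 0
│           └─ 0
│              └─ 1 *
│                 └─ 1 *
└─ 1
   └─ 1
      └─ 1 *
Counting every labelled node above: 23.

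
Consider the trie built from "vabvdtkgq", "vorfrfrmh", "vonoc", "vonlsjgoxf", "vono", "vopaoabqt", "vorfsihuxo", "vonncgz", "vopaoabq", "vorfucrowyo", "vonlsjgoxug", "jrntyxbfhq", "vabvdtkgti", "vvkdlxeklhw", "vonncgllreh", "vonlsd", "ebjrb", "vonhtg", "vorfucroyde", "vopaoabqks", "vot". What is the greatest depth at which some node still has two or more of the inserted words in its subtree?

The deepest shared node is where two words last agree before diverging.
"vonlsjgoxf" and "vonlsjgoxug" agree on "vonlsjgox" (9 characters) before diverging; nothing deeper is shared.
Longest shared-prefix length: 9

9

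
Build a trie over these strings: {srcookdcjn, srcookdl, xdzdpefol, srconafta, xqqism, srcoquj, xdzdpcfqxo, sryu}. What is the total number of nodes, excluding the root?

40

Count nodes per top-level branch (shared prefixes stored once):
  's'-branch (srconafta, srcookdcjn, srcookdl, srcoquj, sryu): 21 nodes
  'x'-branch (xdzdpcfqxo, xdzdpefol, xqqism): 19 nodes
Sum: 40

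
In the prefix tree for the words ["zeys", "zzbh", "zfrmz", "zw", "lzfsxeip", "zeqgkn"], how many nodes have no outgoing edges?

Leaves are exactly the stored words that no other stored word extends.
Those words: "lzfsxeip", "zeqgkn", "zeys", "zfrmz", "zw", "zzbh"
Leaf count: 6

6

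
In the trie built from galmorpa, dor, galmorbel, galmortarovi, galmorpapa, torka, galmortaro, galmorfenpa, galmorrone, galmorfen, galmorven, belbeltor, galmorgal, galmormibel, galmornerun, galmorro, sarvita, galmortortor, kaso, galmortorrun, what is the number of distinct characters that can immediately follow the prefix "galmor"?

Follow the path "galmor" to its node, then look at its outgoing edges.
Distinct next characters after "galmor": b, f, g, m, n, p, r, t, v.
That node has 9 child edges.

9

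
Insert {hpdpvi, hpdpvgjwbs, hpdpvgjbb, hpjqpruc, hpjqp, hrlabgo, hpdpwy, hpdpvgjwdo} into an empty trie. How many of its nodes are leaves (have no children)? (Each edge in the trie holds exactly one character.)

7

A leaf is a node with no children — equivalently, the end of a word that is not a proper prefix of any other stored word.
Those words: "hpdpvgjbb", "hpdpvgjwbs", "hpdpvgjwdo", "hpdpvi", "hpdpwy", "hpjqpruc", "hrlabgo"
Leaf count: 7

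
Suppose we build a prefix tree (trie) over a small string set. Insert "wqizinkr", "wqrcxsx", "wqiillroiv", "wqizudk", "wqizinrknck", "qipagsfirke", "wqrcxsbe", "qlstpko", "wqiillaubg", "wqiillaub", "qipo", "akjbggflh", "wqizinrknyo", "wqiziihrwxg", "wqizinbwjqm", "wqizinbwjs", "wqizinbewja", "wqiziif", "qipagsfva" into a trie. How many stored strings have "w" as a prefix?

Filter for entries beginning with "w":
Matches: "wqiillaub", "wqiillaubg", "wqiillroiv", "wqiziif", "wqiziihrwxg", "wqizinbewja", "wqizinbwjqm", "wqizinbwjs", "wqizinkr", "wqizinrknck", "wqizinrknyo", "wqizudk", "wqrcxsbe", "wqrcxsx"
Count: 14

14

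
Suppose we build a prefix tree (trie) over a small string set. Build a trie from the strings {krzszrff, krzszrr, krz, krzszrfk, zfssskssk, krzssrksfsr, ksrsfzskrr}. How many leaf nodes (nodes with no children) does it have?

A leaf is a node with no children — equivalently, the end of a word that is not a proper prefix of any other stored word.
Those words: "krzssrksfsr", "krzszrff", "krzszrfk", "krzszrr", "ksrsfzskrr", "zfssskssk"
Leaf count: 6

6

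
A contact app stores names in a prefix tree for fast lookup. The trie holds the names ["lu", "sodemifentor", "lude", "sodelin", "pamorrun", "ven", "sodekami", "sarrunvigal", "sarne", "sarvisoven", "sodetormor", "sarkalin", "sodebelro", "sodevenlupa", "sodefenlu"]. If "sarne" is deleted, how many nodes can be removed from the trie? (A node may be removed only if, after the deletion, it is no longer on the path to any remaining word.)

2

A node on "sarne"'s path can go only if nothing else ends at it or branches off below it.
The suffix "ne" (2 nodes) is used only by "sarne"; the node for "sar" still has the child "r", so pruning stops there.
Nodes removed: 2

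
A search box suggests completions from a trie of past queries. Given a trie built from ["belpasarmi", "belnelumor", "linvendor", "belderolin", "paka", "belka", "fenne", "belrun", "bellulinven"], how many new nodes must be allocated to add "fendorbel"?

6

"fen" is already a path in the trie; the remaining "dorbel" must be added.
New nodes needed: |"fendorbel"| − 3 = 9 − 3 = 6.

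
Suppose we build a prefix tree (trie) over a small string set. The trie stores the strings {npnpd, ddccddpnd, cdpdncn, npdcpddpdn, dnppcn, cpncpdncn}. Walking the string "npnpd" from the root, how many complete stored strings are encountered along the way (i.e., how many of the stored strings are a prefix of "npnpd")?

1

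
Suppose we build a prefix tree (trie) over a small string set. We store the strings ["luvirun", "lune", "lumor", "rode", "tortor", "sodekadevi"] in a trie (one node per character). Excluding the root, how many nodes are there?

For each word, the new-node count is its length minus the longest prefix already in the trie:
  "luvirun" → 7 new (l, u, v, i, r, u, n)
  "lune" → prefix "lu" already present; 2 new (n, e)
  "lumor" → prefix "lu" already present; 3 new (m, o, r)
  "rode" → 4 new (r, o, d, e)
  "tortor" → 6 new (t, o, r, t, o, r)
  "sodekadevi" → 10 new (s, o, d, e, k, a, d, e, v, i)
Total nodes = 7 + 2 + 3 + 4 + 6 + 10 = 32

32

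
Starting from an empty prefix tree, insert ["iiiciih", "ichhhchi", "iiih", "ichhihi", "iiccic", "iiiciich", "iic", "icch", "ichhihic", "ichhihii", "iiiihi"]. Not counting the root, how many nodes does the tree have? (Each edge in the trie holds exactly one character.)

Insert word by word; a character creates a node only if that edge doesn't already exist:
  "iiiciih" → 7 new (i, i, i, c, i, i, h)
  "ichhhchi" → prefix "i" already present; 7 new (c, h, h, h, c, h, i)
  "iiih" → prefix "iii" already present; 1 new (h)
  "ichhihi" → prefix "ichh" already present; 3 new (i, h, i)
  "iiccic" → prefix "ii" already present; 4 new (c, c, i, c)
  "iiiciich" → prefix "iiicii" already present; 2 new (c, h)
  "iic" → prefix "iic" already present; 0 new (none)
  "icch" → prefix "ic" already present; 2 new (c, h)
  "ichhihic" → prefix "ichhihi" already present; 1 new (c)
  "ichhihii" → prefix "ichhihi" already present; 1 new (i)
  "iiiihi" → prefix "iii" already present; 3 new (i, h, i)
Total nodes = 7 + 7 + 1 + 3 + 4 + 2 + 0 + 2 + 1 + 1 + 3 = 31

31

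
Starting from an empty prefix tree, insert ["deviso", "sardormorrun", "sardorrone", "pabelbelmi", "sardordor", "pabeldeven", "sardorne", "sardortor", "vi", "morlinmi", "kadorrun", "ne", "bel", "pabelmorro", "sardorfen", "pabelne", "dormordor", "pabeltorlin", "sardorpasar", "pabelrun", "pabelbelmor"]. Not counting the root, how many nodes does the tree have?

102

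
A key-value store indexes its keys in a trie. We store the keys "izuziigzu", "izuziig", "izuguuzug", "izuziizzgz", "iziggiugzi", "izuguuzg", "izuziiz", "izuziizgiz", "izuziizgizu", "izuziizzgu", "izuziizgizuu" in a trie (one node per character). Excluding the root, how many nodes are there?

For each word, the new-node count is its length minus the longest prefix already in the trie:
  "izuziigzu" → 9 new (i, z, u, z, i, i, g, z, u)
  "izuziig" → prefix "izuziig" already present; 0 new (none)
  "izuguuzug" → prefix "izu" already present; 6 new (g, u, u, z, u, g)
  "izuziizzgz" → prefix "izuzii" already present; 4 new (z, z, g, z)
  "iziggiugzi" → prefix "iz" already present; 8 new (i, g, g, i, u, g, z, i)
  "izuguuzg" → prefix "izuguuz" already present; 1 new (g)
  "izuziiz" → prefix "izuziiz" already present; 0 new (none)
  "izuziizgiz" → prefix "izuziiz" already present; 3 new (g, i, z)
  "izuziizgizu" → prefix "izuziizgiz" already present; 1 new (u)
  "izuziizzgu" → prefix "izuziizzg" already present; 1 new (u)
  "izuziizgizuu" → prefix "izuziizgizu" already present; 1 new (u)
Total nodes = 9 + 0 + 6 + 4 + 8 + 1 + 0 + 3 + 1 + 1 + 1 = 34

34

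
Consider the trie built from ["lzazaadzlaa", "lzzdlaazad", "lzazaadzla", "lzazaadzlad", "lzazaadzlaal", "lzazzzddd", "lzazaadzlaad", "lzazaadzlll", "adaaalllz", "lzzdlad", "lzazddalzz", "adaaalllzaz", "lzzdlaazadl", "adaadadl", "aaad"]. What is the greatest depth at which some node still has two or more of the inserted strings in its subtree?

11

Equivalently: take the maximum, over all pairs, of their longest common prefix length.
"lzazaadzlaa" and "lzazaadzlaad" agree on "lzazaadzlaa" (11 characters) before diverging; nothing deeper is shared.
Longest shared-prefix length: 11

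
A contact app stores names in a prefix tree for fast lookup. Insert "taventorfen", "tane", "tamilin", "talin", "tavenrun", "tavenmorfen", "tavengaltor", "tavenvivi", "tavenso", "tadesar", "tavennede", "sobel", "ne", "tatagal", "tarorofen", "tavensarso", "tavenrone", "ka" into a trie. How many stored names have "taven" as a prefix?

Filter for entries beginning with "taven":
Matches: "tavengaltor", "tavenmorfen", "tavennede", "tavenrone", "tavenrun", "tavensarso", "tavenso", "taventorfen", "tavenvivi"
Count: 9

9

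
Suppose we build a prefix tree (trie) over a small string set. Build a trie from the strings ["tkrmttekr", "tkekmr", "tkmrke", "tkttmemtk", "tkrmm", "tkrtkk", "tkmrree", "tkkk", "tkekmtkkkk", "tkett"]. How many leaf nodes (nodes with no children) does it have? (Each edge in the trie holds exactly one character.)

10

A leaf is a node with no children — equivalently, the end of a word that is not a proper prefix of any other stored word.
Those words: "tkekmr", "tkekmtkkkk", "tkett", "tkkk", "tkmrke", "tkmrree", "tkrmm", "tkrmttekr", "tkrtkk", "tkttmemtk"
Leaf count: 10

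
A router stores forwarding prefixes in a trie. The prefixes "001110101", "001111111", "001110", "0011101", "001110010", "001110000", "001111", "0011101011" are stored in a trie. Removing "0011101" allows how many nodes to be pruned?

0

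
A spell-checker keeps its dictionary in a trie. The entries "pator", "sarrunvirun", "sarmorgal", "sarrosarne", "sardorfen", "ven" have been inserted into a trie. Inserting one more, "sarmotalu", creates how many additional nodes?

Walking "sarmotalu" from the root, the first 5 characters ("sarmo") follow existing edges; "t" is the first miss.
So 9 − 5 = 4 new nodes.

4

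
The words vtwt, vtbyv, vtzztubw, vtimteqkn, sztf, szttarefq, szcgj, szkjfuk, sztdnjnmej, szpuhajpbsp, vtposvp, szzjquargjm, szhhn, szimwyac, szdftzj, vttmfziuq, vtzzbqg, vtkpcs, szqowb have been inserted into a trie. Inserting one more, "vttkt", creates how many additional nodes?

The longest prefix of "vttkt" already in the trie is "vtt" (length 3).
So 5 − 3 = 2 new nodes.

2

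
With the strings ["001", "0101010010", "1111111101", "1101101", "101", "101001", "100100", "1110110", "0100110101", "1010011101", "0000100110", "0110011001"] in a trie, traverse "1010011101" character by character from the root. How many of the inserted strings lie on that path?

3

Traverse "1010011101" character by character; count nodes along the way that are marked as word ends.
Prefixes of the query that are stored words: "101", "101001", "1010011101"
Count: 3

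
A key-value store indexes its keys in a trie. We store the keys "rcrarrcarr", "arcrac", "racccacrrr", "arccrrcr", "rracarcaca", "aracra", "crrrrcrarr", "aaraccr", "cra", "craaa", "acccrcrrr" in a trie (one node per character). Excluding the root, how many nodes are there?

70

For each word, the new-node count is its length minus the longest prefix already in the trie:
  "rcrarrcarr" → 10 new (r, c, r, a, r, r, c, a, r, r)
  "arcrac" → 6 new (a, r, c, r, a, c)
  "racccacrrr" → prefix "r" already present; 9 new (a, c, c, c, a, c, r, r, r)
  "arccrrcr" → prefix "arc" already present; 5 new (c, r, r, c, r)
  "rracarcaca" → prefix "r" already present; 9 new (r, a, c, a, r, c, a, c, a)
  "aracra" → prefix "ar" already present; 4 new (a, c, r, a)
  "crrrrcrarr" → 10 new (c, r, r, r, r, c, r, a, r, r)
  "aaraccr" → prefix "a" already present; 6 new (a, r, a, c, c, r)
  "cra" → prefix "cr" already present; 1 new (a)
  "craaa" → prefix "cra" already present; 2 new (a, a)
  "acccrcrrr" → prefix "a" already present; 8 new (c, c, c, r, c, r, r, r)
Total nodes = 10 + 6 + 9 + 5 + 9 + 4 + 10 + 6 + 1 + 2 + 8 = 70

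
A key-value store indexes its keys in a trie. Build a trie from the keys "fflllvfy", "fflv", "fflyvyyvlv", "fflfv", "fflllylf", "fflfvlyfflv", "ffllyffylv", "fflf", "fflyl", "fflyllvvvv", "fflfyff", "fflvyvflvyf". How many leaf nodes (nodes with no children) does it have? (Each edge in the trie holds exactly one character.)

8

Leaves are exactly the stored words that no other stored word extends.
Those words: "fflfvlyfflv", "fflfyff", "fflllvfy", "fflllylf", "ffllyffylv", "fflvyvflvyf", "fflyllvvvv", "fflyvyyvlv"
Leaf count: 8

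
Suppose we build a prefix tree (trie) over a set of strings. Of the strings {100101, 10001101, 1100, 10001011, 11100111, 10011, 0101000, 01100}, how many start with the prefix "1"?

6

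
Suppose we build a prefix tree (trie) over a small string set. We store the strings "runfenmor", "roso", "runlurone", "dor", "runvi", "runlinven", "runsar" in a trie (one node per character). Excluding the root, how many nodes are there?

31

For each word, the new-node count is its length minus the longest prefix already in the trie:
  "runfenmor" → 9 new (r, u, n, f, e, n, m, o, r)
  "roso" → prefix "r" already present; 3 new (o, s, o)
  "runlurone" → prefix "run" already present; 6 new (l, u, r, o, n, e)
  "dor" → 3 new (d, o, r)
  "runvi" → prefix "run" already present; 2 new (v, i)
  "runlinven" → prefix "runl" already present; 5 new (i, n, v, e, n)
  "runsar" → prefix "run" already present; 3 new (s, a, r)
Total nodes = 9 + 3 + 6 + 3 + 2 + 5 + 3 = 31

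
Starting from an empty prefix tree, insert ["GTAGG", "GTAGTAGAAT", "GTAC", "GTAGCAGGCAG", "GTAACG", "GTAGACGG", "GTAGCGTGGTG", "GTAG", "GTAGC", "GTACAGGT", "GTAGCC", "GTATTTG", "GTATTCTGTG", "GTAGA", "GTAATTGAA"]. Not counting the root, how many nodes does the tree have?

51

Count nodes per top-level branch (shared prefixes stored once):
  'G'-branch (GTAACG, GTAATTGAA, GTAC, GTACAGGT, GTAG, GTAGA, GTAGACGG, GTAGC, GTAGCAGGCAG, GTAGCC, GTAGCGTGGTG, GTAGG, GTAGTAGAAT, GTATTCTGTG, GTATTTG): 51 nodes
Sum: 51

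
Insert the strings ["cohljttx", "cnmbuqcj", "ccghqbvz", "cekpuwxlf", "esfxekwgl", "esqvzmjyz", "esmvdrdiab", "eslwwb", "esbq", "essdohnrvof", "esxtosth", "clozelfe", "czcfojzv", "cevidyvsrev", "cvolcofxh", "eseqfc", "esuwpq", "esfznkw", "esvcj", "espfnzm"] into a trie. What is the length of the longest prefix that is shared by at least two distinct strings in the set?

3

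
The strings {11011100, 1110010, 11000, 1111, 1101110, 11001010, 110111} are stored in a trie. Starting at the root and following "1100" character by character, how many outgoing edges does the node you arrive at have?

Follow the path "1100" to its node, then look at its outgoing edges.
Characters that immediately follow "1100" among the stored strings: {0, 1}.
That node has 2 child edges.

2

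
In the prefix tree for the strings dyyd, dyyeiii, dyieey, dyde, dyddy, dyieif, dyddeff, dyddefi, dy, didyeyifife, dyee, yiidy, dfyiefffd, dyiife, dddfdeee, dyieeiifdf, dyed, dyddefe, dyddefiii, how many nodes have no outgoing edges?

17

Leaves are exactly the stored words that no other stored word extends.
Those words: "dddfdeee", "dfyiefffd", "didyeyifife", "dyddefe", "dyddeff", "dyddefiii", "dyddy", "dyde", "dyed", "dyee", "dyieeiifdf", "dyieey", "dyieif", "dyiife", "dyyd", "dyyeiii", "yiidy"
Leaf count: 17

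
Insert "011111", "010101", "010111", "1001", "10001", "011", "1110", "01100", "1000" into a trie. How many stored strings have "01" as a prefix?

Walk to "01"; the words in its subtree are exactly those with that prefix.
Words under "01": 010101, 010111, 011, 01100, 011111
Count: 5

5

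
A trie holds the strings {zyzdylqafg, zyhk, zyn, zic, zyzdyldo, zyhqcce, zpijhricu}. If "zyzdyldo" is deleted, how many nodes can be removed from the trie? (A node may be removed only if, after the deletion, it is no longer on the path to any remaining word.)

2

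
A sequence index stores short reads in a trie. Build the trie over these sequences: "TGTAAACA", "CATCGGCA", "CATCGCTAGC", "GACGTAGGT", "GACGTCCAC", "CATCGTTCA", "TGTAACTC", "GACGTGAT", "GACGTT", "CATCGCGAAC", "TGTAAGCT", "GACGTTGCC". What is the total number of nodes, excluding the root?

55

Trace insertions, counting only characters that open a new branch:
  "TGTAAACA" → 8 new (T, G, T, A, A, A, C, A)
  "CATCGGCA" → 8 new (C, A, T, C, G, G, C, A)
  "CATCGCTAGC" → prefix "CATCG" already present; 5 new (C, T, A, G, C)
  "GACGTAGGT" → 9 new (G, A, C, G, T, A, G, G, T)
  "GACGTCCAC" → prefix "GACGT" already present; 4 new (C, C, A, C)
  "CATCGTTCA" → prefix "CATCG" already present; 4 new (T, T, C, A)
  "TGTAACTC" → prefix "TGTAA" already present; 3 new (C, T, C)
  "GACGTGAT" → prefix "GACGT" already present; 3 new (G, A, T)
  "GACGTT" → prefix "GACGT" already present; 1 new (T)
  "CATCGCGAAC" → prefix "CATCGC" already present; 4 new (G, A, A, C)
  "TGTAAGCT" → prefix "TGTAA" already present; 3 new (G, C, T)
  "GACGTTGCC" → prefix "GACGTT" already present; 3 new (G, C, C)
Total nodes = 8 + 8 + 5 + 9 + 4 + 4 + 3 + 3 + 1 + 4 + 3 + 3 = 55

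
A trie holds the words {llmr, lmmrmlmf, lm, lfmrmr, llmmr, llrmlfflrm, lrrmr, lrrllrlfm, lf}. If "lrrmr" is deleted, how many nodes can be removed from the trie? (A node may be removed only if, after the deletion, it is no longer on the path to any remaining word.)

2

A node on "lrrmr"'s path can go only if nothing else ends at it or branches off below it.
The suffix "mr" (2 nodes) is used only by "lrrmr"; the node for "lrr" still has the child "l", so pruning stops there.
Nodes removed: 2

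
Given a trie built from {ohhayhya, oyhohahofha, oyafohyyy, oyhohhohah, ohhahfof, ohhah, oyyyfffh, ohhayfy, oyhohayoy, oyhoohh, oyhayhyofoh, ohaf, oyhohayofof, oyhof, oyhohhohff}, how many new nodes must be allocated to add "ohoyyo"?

4

"oh" is already a path in the trie; the remaining "oyyo" must be added.
Each of the 4 remaining characters creates one node.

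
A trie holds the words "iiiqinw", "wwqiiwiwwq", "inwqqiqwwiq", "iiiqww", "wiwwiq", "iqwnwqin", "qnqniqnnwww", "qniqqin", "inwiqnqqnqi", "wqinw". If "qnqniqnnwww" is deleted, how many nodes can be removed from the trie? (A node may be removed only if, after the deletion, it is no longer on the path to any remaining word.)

After clearing the end-marker at "qnqniqnnwww", prune upward until reaching a node still needed by another word.
The suffix "qniqnnwww" (9 nodes) is used only by "qnqniqnnwww"; the node for "qn" still has the child "i", so pruning stops there.
Nodes removed: 9

9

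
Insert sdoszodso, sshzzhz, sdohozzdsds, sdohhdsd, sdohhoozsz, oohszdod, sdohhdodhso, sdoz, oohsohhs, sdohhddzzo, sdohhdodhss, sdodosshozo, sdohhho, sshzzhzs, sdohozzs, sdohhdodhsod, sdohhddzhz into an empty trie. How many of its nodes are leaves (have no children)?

15

A leaf is a node with no children — equivalently, the end of a word that is not a proper prefix of any other stored word.
Those words: "oohsohhs", "oohszdod", "sdodosshozo", "sdohhddzhz", "sdohhddzzo", "sdohhdodhsod", "sdohhdodhss", "sdohhdsd", "sdohhho", "sdohhoozsz", "sdohozzdsds", "sdohozzs", "sdoszodso", "sdoz", "sshzzhzs"
Leaf count: 15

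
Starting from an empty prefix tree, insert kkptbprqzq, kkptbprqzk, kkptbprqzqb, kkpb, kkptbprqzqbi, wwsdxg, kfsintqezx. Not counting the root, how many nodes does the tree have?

29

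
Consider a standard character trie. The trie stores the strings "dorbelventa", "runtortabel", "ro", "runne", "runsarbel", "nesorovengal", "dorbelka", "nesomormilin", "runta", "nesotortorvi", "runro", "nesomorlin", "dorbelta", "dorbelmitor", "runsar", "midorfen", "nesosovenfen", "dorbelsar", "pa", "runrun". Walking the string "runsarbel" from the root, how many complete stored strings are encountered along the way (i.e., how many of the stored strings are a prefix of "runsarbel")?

2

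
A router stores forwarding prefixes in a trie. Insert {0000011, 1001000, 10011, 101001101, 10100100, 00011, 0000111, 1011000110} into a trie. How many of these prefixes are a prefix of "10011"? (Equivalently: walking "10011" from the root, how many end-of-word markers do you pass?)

Walk "10011" from the root; an end-of-word marker is hit whenever a stored word is a prefix of "10011".
Prefixes of the query that are stored words: "10011"
Count: 1

1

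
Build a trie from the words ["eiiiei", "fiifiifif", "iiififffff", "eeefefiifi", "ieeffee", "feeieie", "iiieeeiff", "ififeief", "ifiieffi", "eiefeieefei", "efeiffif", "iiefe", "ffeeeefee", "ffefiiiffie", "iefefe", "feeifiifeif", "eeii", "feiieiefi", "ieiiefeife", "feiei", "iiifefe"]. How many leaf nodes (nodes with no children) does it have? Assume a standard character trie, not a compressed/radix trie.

Leaves are exactly the stored words that no other stored word extends.
Those words: "eeefefiifi", "eeii", "efeiffif", "eiefeieefei", "eiiiei", "feeieie", "feeifiifeif", "feiei", "feiieiefi", "ffeeeefee", "ffefiiiffie", "fiifiifif", "ieeffee", "iefefe", "ieiiefeife", "ififeief", "ifiieffi", "iiefe", "iiieeeiff", "iiifefe", "iiififffff"
Leaf count: 21

21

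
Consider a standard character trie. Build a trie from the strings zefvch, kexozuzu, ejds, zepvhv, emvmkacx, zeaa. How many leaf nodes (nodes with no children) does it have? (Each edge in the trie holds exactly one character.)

6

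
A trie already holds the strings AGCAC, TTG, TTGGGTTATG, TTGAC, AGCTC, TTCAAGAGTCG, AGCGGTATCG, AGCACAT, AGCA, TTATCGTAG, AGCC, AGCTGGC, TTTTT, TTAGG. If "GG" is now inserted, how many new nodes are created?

2

"GG" shares no prefix with any stored word, so all 2 characters open new nodes.
2 − 0 = 2 new nodes.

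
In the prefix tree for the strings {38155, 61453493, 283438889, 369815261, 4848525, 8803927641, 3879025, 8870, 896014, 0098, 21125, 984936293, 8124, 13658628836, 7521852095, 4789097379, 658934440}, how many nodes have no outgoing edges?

17

Leaves are exactly the stored words that no other stored word extends.
Those words: "0098", "13658628836", "21125", "283438889", "369815261", "38155", "3879025", "4789097379", "4848525", "61453493", "658934440", "7521852095", "8124", "8803927641", "8870", "896014", "984936293"
Leaf count: 17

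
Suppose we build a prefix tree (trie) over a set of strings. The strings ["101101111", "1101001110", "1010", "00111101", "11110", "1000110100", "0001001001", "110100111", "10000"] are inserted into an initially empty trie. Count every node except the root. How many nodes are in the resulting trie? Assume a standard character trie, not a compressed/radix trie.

Count nodes per top-level branch (shared prefixes stored once):
  '0'-branch (0001001001, 00111101): 16 nodes
  '1'-branch (10000, 1000110100, 1010, 101101111, 110100111, 1101001110, 11110): 31 nodes
Sum: 47

47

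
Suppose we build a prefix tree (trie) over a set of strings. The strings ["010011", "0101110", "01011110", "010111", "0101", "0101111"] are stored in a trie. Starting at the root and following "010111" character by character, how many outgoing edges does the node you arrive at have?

Follow the path "010111" to its node, then look at its outgoing edges.
Distinct next characters after "010111": 0, 1.
That node has 2 child edges.

2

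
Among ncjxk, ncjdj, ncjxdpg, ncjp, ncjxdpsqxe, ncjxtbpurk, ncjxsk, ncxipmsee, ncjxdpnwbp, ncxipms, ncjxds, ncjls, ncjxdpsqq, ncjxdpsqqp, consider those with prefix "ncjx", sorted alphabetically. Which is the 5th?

ncjxdpsqxe

DFS of the "ncjx" subtree visits, in order: "ncjxdpg", "ncjxdpnwbp", "ncjxdpsqq", "ncjxdpsqqp", "ncjxdpsqxe", "ncjxds", "ncjxk", "ncjxsk", "ncjxtbpurk"
The 5th is ncjxdpsqxe.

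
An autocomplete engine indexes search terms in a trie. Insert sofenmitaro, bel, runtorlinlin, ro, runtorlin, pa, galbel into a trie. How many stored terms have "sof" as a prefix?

1

Filter for entries beginning with "sof":
Matches: "sofenmitaro"
Count: 1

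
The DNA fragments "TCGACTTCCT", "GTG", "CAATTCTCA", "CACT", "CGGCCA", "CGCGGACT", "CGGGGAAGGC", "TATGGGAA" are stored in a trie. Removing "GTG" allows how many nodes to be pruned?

3

After clearing the end-marker at "GTG", prune upward until reaching a node still needed by another word.
No other word shares any prefix with "GTG", so all 3 of its nodes go.
Nodes removed: 3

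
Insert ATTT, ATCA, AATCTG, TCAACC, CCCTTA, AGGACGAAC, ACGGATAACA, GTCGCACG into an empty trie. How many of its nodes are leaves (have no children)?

8

A leaf is a node with no children — equivalently, the end of a word that is not a proper prefix of any other stored word.
Those words: "AATCTG", "ACGGATAACA", "AGGACGAAC", "ATCA", "ATTT", "CCCTTA", "GTCGCACG", "TCAACC"
Leaf count: 8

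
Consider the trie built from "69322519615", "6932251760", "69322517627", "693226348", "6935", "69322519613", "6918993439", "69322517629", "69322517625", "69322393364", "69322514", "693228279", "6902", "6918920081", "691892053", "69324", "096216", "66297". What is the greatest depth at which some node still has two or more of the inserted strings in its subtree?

Equivalently: take the maximum, over all pairs, of their longest common prefix length.
e.g. "69322517625" and "69322517627" share the prefix "6932251762" of length 10; no pair shares a longer one.
Longest shared-prefix length: 10

10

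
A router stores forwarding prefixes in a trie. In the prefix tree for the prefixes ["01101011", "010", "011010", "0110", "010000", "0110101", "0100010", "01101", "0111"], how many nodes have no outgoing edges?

Leaves are exactly the stored words that no other stored word extends.
Those words: "010000", "0100010", "01101011", "0111"
Leaf count: 4

4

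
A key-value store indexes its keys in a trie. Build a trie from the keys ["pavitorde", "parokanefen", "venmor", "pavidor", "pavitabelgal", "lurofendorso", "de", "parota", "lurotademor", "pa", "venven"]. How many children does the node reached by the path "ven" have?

The children of the "ven" node are the distinct next characters among strings starting with "ven".
Distinct next characters after "ven": m, v.
That node has 2 child edges.

2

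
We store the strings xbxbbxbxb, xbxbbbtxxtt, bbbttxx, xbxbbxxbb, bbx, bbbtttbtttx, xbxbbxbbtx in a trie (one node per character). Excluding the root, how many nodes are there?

Insert word by word; a character creates a node only if that edge doesn't already exist:
  "xbxbbxbxb" → 9 new (x, b, x, b, b, x, b, x, b)
  "xbxbbbtxxtt" → prefix "xbxbb" already present; 6 new (b, t, x, x, t, t)
  "bbbttxx" → 7 new (b, b, b, t, t, x, x)
  "xbxbbxxbb" → prefix "xbxbbx" already present; 3 new (x, b, b)
  "bbx" → prefix "bb" already present; 1 new (x)
  "bbbtttbtttx" → prefix "bbbtt" already present; 6 new (t, b, t, t, t, x)
  "xbxbbxbbtx" → prefix "xbxbbxb" already present; 3 new (b, t, x)
Total nodes = 9 + 6 + 7 + 3 + 1 + 6 + 3 = 35

35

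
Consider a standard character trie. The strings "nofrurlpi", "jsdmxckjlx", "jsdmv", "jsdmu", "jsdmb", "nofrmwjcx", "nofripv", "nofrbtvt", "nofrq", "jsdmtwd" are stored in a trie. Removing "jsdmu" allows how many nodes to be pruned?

Walk "jsdmu" from the leaf back toward the root, removing each node that no remaining word uses.
The suffix "u" (1 node) is used only by "jsdmu"; the node for "jsdm" still has the child "x", so pruning stops there.
Nodes removed: 1

1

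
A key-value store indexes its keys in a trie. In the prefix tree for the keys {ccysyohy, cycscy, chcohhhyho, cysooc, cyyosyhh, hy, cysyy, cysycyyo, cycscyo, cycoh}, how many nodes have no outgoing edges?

Leaves are exactly the stored words that no other stored word extends.
Those words: "ccysyohy", "chcohhhyho", "cycoh", "cycscyo", "cysooc", "cysycyyo", "cysyy", "cyyosyhh", "hy"
Leaf count: 9

9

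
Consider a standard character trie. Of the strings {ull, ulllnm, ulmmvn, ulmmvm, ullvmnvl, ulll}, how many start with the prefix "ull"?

Walk to "ull"; the words in its subtree are exactly those with that prefix.
Matches: "ull", "ulll", "ulllnm", "ullvmnvl"
Count: 4

4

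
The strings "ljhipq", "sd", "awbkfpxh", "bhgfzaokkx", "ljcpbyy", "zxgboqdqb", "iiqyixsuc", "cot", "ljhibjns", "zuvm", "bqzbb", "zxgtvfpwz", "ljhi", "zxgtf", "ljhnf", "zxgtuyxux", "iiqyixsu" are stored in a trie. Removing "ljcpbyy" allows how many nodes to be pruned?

After clearing the end-marker at "ljcpbyy", prune upward until reaching a node still needed by another word.
The suffix "cpbyy" (5 nodes) is used only by "ljcpbyy"; the node for "lj" still has the child "h", so pruning stops there.
Nodes removed: 5

5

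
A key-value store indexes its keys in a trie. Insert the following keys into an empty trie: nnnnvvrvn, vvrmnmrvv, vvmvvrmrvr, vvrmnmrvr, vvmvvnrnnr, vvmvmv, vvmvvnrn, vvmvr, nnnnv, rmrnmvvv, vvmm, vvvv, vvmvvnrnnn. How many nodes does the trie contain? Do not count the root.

47

Trace insertions, counting only characters that open a new branch:
  "nnnnvvrvn" → 9 new (n, n, n, n, v, v, r, v, n)
  "vvrmnmrvv" → 9 new (v, v, r, m, n, m, r, v, v)
  "vvmvvrmrvr" → prefix "vv" already present; 8 new (m, v, v, r, m, r, v, r)
  "vvrmnmrvr" → prefix "vvrmnmrv" already present; 1 new (r)
  "vvmvvnrnnr" → prefix "vvmvv" already present; 5 new (n, r, n, n, r)
  "vvmvmv" → prefix "vvmv" already present; 2 new (m, v)
  "vvmvvnrn" → prefix "vvmvvnrn" already present; 0 new (none)
  "vvmvr" → prefix "vvmv" already present; 1 new (r)
  "nnnnv" → prefix "nnnnv" already present; 0 new (none)
  "rmrnmvvv" → 8 new (r, m, r, n, m, v, v, v)
  "vvmm" → prefix "vvm" already present; 1 new (m)
  "vvvv" → prefix "vv" already present; 2 new (v, v)
  "vvmvvnrnnn" → prefix "vvmvvnrnn" already present; 1 new (n)
Total nodes = 9 + 9 + 8 + 1 + 5 + 2 + 0 + 1 + 0 + 8 + 1 + 2 + 1 = 47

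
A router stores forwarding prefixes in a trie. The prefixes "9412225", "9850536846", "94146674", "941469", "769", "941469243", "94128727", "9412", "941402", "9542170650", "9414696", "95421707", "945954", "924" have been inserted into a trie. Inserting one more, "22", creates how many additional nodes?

2

Nothing in the trie begins with "2"; the whole of "22" is new.
2 − 0 = 2 new nodes.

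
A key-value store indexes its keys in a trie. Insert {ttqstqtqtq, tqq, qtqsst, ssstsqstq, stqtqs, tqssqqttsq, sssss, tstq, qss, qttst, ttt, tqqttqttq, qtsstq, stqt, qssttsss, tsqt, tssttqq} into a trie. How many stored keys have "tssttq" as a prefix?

Filter for entries beginning with "tssttq":
Matches: "tssttqq"
Count: 1

1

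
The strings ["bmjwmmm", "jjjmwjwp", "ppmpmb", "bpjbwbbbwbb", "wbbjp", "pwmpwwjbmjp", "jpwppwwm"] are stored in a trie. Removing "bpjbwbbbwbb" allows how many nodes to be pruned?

After clearing the end-marker at "bpjbwbbbwbb", prune upward until reaching a node still needed by another word.
The suffix "pjbwbbbwbb" (10 nodes) is used only by "bpjbwbbbwbb"; the node for "b" still has the child "m", so pruning stops there.
Nodes removed: 10

10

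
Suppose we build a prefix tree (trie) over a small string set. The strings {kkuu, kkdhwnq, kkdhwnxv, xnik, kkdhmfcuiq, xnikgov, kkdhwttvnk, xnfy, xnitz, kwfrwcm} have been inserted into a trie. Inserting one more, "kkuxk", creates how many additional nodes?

2

Walking "kkuxk" from the root, the first 3 characters ("kku") follow existing edges; "x" is the first miss.
So 5 − 3 = 2 new nodes.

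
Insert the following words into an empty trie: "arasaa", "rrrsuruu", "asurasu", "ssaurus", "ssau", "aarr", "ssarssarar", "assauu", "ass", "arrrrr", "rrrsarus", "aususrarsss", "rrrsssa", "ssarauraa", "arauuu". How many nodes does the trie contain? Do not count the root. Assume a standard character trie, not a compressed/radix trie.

70

Trace insertions, counting only characters that open a new branch:
  "arasaa" → 6 new (a, r, a, s, a, a)
  "rrrsuruu" → 8 new (r, r, r, s, u, r, u, u)
  "asurasu" → prefix "a" already present; 6 new (s, u, r, a, s, u)
  "ssaurus" → 7 new (s, s, a, u, r, u, s)
  "ssau" → prefix "ssau" already present; 0 new (none)
  "aarr" → prefix "a" already present; 3 new (a, r, r)
  "ssarssarar" → prefix "ssa" already present; 7 new (r, s, s, a, r, a, r)
  "assauu" → prefix "as" already present; 4 new (s, a, u, u)
  "ass" → prefix "ass" already present; 0 new (none)
  "arrrrr" → prefix "ar" already present; 4 new (r, r, r, r)
  "rrrsarus" → prefix "rrrs" already present; 4 new (a, r, u, s)
  "aususrarsss" → prefix "a" already present; 10 new (u, s, u, s, r, a, r, s, s, s)
  "rrrsssa" → prefix "rrrs" already present; 3 new (s, s, a)
  "ssarauraa" → prefix "ssar" already present; 5 new (a, u, r, a, a)
  "arauuu" → prefix "ara" already present; 3 new (u, u, u)
Total nodes = 6 + 8 + 6 + 7 + 0 + 3 + 7 + 4 + 0 + 4 + 4 + 10 + 3 + 5 + 3 = 70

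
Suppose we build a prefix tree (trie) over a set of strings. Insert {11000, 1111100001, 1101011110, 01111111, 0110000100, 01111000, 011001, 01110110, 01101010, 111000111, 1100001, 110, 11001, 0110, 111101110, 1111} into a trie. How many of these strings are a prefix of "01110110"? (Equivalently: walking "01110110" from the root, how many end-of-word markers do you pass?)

1

Traverse "01110110" character by character; count nodes along the way that are marked as word ends.
Prefixes of the query that are stored words: "01110110"
Count: 1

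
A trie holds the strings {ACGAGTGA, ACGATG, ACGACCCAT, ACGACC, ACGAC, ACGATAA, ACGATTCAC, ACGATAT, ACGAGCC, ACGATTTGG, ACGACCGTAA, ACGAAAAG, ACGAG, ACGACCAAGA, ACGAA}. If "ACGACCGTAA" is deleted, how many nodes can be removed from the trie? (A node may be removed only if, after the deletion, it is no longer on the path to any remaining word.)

A node on "ACGACCGTAA"'s path can go only if nothing else ends at it or branches off below it.
The suffix "GTAA" (4 nodes) is used only by "ACGACCGTAA"; the node for "ACGACC" still has the child "C", so pruning stops there.
Nodes removed: 4

4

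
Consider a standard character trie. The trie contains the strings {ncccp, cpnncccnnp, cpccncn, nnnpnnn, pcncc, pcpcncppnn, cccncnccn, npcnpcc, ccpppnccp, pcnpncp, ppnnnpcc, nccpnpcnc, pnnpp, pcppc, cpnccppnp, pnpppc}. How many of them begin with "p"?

Walk to "p"; the words in its subtree are exactly those with that prefix.
Matches: "pcncc", "pcnpncp", "pcpcncppnn", "pcppc", "pnnpp", "pnpppc", "ppnnnpcc"
Count: 7

7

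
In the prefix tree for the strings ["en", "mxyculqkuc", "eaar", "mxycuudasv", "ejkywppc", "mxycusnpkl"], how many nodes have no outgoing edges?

6

Leaves are exactly the stored words that no other stored word extends.
Those words: "eaar", "ejkywppc", "en", "mxyculqkuc", "mxycusnpkl", "mxycuudasv"
Leaf count: 6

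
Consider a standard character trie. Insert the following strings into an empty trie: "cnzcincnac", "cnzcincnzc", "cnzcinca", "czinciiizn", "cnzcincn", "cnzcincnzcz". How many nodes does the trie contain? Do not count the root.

Insert word by word; a character creates a node only if that edge doesn't already exist:
  "cnzcincnac" → 10 new (c, n, z, c, i, n, c, n, a, c)
  "cnzcincnzc" → prefix "cnzcincn" already present; 2 new (z, c)
  "cnzcinca" → prefix "cnzcinc" already present; 1 new (a)
  "czinciiizn" → prefix "c" already present; 9 new (z, i, n, c, i, i, i, z, n)
  "cnzcincn" → prefix "cnzcincn" already present; 0 new (none)
  "cnzcincnzcz" → prefix "cnzcincnzc" already present; 1 new (z)
Total nodes = 10 + 2 + 1 + 9 + 0 + 1 = 23

23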